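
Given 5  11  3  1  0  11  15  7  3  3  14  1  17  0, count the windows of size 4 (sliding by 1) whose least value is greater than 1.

5 11 3 1 → min 1
11 3 1 0 → min 0
3 1 0 11 → min 0
1 0 11 15 → min 0
0 11 15 7 → min 0
11 15 7 3 → min 3  > 1 ✓
15 7 3 3 → min 3  > 1 ✓
7 3 3 14 → min 3  > 1 ✓
3 3 14 1 → min 1
3 14 1 17 → min 1
14 1 17 0 → min 0
3 windows satisfy the condition.

3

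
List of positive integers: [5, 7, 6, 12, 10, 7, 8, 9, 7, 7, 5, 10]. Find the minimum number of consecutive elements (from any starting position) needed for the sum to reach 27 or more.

add 5: running sum 5 < 27
add 7: running sum 12 < 27
add 6: running sum 18 < 27
add 12: shortest ending here [5, 7, 6, 12] sum 30, len 4
add 10: shortest ending here [6, 12, 10] sum 28, len 3
add 7: shortest ending here [12, 10, 7] sum 29, len 3
add 8: shortest ending here [12, 10, 7, 8] sum 37, len 4
add 9: shortest ending here [10, 7, 8, 9] sum 34, len 4
add 7: shortest ending here [7, 8, 9, 7] sum 31, len 4
add 7: shortest ending here [8, 9, 7, 7] sum 31, len 4
add 5: shortest ending here [9, 7, 7, 5] sum 28, len 4
add 10: shortest ending here [7, 7, 5, 10] sum 29, len 4
Shortest qualifying length: 3.

3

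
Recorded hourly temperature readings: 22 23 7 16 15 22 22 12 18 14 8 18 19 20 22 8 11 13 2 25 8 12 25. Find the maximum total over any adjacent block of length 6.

105

(22, 23, 7, 16, 15, 22) → sum 105
(23, 7, 16, 15, 22, 22) → sum 105
(7, 16, 15, 22, 22, 12) → sum 94
(16, 15, 22, 22, 12, 18) → sum 105
(15, 22, 22, 12, 18, 14) → sum 103
(22, 22, 12, 18, 14, 8) → sum 96
(22, 12, 18, 14, 8, 18) → sum 92
(12, 18, 14, 8, 18, 19) → sum 89
(18, 14, 8, 18, 19, 20) → sum 97
(14, 8, 18, 19, 20, 22) → sum 101
(8, 18, 19, 20, 22, 8) → sum 95
(18, 19, 20, 22, 8, 11) → sum 98
(19, 20, 22, 8, 11, 13) → sum 93
(20, 22, 8, 11, 13, 2) → sum 76
(22, 8, 11, 13, 2, 25) → sum 81
(8, 11, 13, 2, 25, 8) → sum 67
(11, 13, 2, 25, 8, 12) → sum 71
(13, 2, 25, 8, 12, 25) → sum 85
Maximum of these is 105.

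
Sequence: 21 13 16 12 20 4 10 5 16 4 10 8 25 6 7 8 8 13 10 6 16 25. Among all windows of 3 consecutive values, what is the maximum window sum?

50

21 13 16 → sum 50
13 16 12 → sum 41
16 12 20 → sum 48
12 20 4 → sum 36
20 4 10 → sum 34
4 10 5 → sum 19
10 5 16 → sum 31
5 16 4 → sum 25
16 4 10 → sum 30
4 10 8 → sum 22
10 8 25 → sum 43
8 25 6 → sum 39
25 6 7 → sum 38
6 7 8 → sum 21
7 8 8 → sum 23
8 8 13 → sum 29
8 13 10 → sum 31
13 10 6 → sum 29
10 6 16 → sum 32
6 16 25 → sum 47
Maximum of these is 50.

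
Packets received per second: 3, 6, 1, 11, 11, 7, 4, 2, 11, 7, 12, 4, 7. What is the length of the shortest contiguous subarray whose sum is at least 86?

add 3: running sum 3 < 86
add 6: running sum 9 < 86
add 1: running sum 10 < 86
add 11: running sum 21 < 86
add 11: running sum 32 < 86
add 7: running sum 39 < 86
add 4: running sum 43 < 86
add 2: running sum 45 < 86
add 11: running sum 56 < 86
add 7: running sum 63 < 86
add 12: running sum 75 < 86
add 4: running sum 79 < 86
add 7: shortest ending here [3, 6, 1, 11, 11, 7, 4, 2, 11, 7, 12, 4, 7] sum 86, len 13
Shortest qualifying length: 13.

13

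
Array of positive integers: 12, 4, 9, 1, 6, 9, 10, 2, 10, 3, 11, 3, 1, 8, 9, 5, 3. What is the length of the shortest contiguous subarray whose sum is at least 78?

12

Extend right; whenever the sum reaches 78, record the length and shrink from the left:
add 12: running sum 12 < 78
add 4: running sum 16 < 78
add 9: running sum 25 < 78
add 1: running sum 26 < 78
add 6: running sum 32 < 78
add 9: running sum 41 < 78
add 10: running sum 51 < 78
add 2: running sum 53 < 78
add 10: running sum 63 < 78
add 3: running sum 66 < 78
add 11: running sum 77 < 78
add 3: shortest ending here [12, 4, 9, 1, 6, 9, 10, 2, 10, 3, 11, 3] sum 80, len 12
add 1: shortest ending here [12, 4, 9, 1, 6, 9, 10, 2, 10, 3, 11, 3, 1] sum 81, len 13
add 8: shortest ending here [12, 4, 9, 1, 6, 9, 10, 2, 10, 3, 11, 3, 1, 8] sum 89, len 14
add 9: shortest ending here [9, 1, 6, 9, 10, 2, 10, 3, 11, 3, 1, 8, 9] sum 82, len 13
add 5: shortest ending here [1, 6, 9, 10, 2, 10, 3, 11, 3, 1, 8, 9, 5] sum 78, len 13
add 3: shortest ending here [6, 9, 10, 2, 10, 3, 11, 3, 1, 8, 9, 5, 3] sum 80, len 13
Shortest qualifying length: 12.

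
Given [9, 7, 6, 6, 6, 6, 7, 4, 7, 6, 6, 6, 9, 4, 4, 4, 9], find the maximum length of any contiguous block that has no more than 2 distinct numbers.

add 9: window [9] (1 distinct), len 1
add 7: window [9, 7] (2 distinct), len 2
add 6: window [7, 6] (2 distinct), len 2
add 6: window [7, 6, 6] (2 distinct), len 3
add 6: window [7, 6, 6, 6] (2 distinct), len 4
add 6: window [7, 6, 6, 6, 6] (2 distinct), len 5
add 7: window [7, 6, 6, 6, 6, 7] (2 distinct), len 6
add 4: window [7, 4] (2 distinct), len 2
add 7: window [7, 4, 7] (2 distinct), len 3
add 6: window [7, 6] (2 distinct), len 2
add 6: window [7, 6, 6] (2 distinct), len 3
add 6: window [7, 6, 6, 6] (2 distinct), len 4
add 9: window [6, 6, 6, 9] (2 distinct), len 4
add 4: window [9, 4] (2 distinct), len 2
add 4: window [9, 4, 4] (2 distinct), len 3
add 4: window [9, 4, 4, 4] (2 distinct), len 4
add 9: window [9, 4, 4, 4, 9] (2 distinct), len 5
Longest length with ≤2 distinct: 6.

6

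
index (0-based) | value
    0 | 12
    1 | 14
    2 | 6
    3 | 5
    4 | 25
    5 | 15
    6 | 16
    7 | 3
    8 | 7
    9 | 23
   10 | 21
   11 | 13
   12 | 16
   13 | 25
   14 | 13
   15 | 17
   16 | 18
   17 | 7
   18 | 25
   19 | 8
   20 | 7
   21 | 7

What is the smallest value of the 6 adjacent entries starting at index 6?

Elements at indices 6..11: 16, 3, 7, 23, 21, 13
min(16, 3, 7, 23, 21, 13) = 3

3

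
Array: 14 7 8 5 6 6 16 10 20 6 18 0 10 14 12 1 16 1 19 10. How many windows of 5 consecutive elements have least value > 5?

3

[14, 7, 8, 5, 6] → min 5
[7, 8, 5, 6, 6] → min 5
[8, 5, 6, 6, 16] → min 5
[5, 6, 6, 16, 10] → min 5
[6, 6, 16, 10, 20] → min 6  > 5 ✓
[6, 16, 10, 20, 6] → min 6  > 5 ✓
[16, 10, 20, 6, 18] → min 6  > 5 ✓
[10, 20, 6, 18, 0] → min 0
[20, 6, 18, 0, 10] → min 0
[6, 18, 0, 10, 14] → min 0
[18, 0, 10, 14, 12] → min 0
[0, 10, 14, 12, 1] → min 0
[10, 14, 12, 1, 16] → min 1
[14, 12, 1, 16, 1] → min 1
[12, 1, 16, 1, 19] → min 1
[1, 16, 1, 19, 10] → min 1
3 windows satisfy the condition.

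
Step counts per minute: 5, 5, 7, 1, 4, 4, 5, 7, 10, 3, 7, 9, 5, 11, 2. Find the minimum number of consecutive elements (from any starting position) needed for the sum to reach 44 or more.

6

Extend right; whenever the sum reaches 44, record the length and shrink from the left:
add 5: running sum 5 < 44
add 5: running sum 10 < 44
add 7: running sum 17 < 44
add 1: running sum 18 < 44
add 4: running sum 22 < 44
add 4: running sum 26 < 44
add 5: running sum 31 < 44
add 7: running sum 38 < 44
end 8: [5, 5, 7, 1, 4, 4, 5, 7, 10] sum 48, len 9
end 9: [5, 7, 1, 4, 4, 5, 7, 10, 3] sum 46, len 9
end 10: [7, 1, 4, 4, 5, 7, 10, 3, 7] sum 48, len 9
end 11: [4, 5, 7, 10, 3, 7, 9] sum 45, len 7
end 12: [5, 7, 10, 3, 7, 9, 5] sum 46, len 7
end 13: [10, 3, 7, 9, 5, 11] sum 45, len 6
end 14: [10, 3, 7, 9, 5, 11, 2] sum 47, len 7
Shortest qualifying length: 6.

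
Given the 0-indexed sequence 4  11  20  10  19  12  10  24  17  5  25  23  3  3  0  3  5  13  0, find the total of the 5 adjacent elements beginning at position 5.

Elements at indices 5..9: 12, 10, 24, 17, 5
sum(12, 10, 24, 17, 5) = 68

68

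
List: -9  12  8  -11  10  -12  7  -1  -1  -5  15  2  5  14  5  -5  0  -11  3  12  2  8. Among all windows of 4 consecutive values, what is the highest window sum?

-9 12 8 -11 → sum 0
12 8 -11 10 → sum 19
8 -11 10 -12 → sum -5
-11 10 -12 7 → sum -6
10 -12 7 -1 → sum 4
-12 7 -1 -1 → sum -7
7 -1 -1 -5 → sum 0
-1 -1 -5 15 → sum 8
-1 -5 15 2 → sum 11
-5 15 2 5 → sum 17
15 2 5 14 → sum 36
2 5 14 5 → sum 26
5 14 5 -5 → sum 19
14 5 -5 0 → sum 14
5 -5 0 -11 → sum -11
-5 0 -11 3 → sum -13
0 -11 3 12 → sum 4
-11 3 12 2 → sum 6
3 12 2 8 → sum 25
Highest of these is 36.

36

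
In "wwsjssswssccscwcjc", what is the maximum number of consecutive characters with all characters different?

3

[w] len 1
[w] len 1
[w, s] len 2
[w, s, j] len 3
[j, s] len 2
[s] len 1
[s] len 1
[s, w] len 2
[w, s] len 2
[s] len 1
[s, c] len 2
[c] len 1
[c, s] len 2
[s, c] len 2
[s, c, w] len 3
[w, c] len 2
[w, c, j] len 3
[j, c] len 2
Longest all-distinct length: 3.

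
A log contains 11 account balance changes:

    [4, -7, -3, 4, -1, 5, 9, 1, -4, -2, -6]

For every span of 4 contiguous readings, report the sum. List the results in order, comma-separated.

[4, -7, -3, 4] → sum -2
[-7, -3, 4, -1] → sum -7
[-3, 4, -1, 5] → sum 5
[4, -1, 5, 9] → sum 17
[-1, 5, 9, 1] → sum 14
[5, 9, 1, -4] → sum 11
[9, 1, -4, -2] → sum 4
[1, -4, -2, -6] → sum -11

-2, -7, 5, 17, 14, 11, 4, -11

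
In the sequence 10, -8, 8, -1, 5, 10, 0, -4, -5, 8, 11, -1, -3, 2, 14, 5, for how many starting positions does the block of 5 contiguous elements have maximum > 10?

6

(10, -8, 8, -1, 5) → max 10
(-8, 8, -1, 5, 10) → max 10
(8, -1, 5, 10, 0) → max 10
(-1, 5, 10, 0, -4) → max 10
(5, 10, 0, -4, -5) → max 10
(10, 0, -4, -5, 8) → max 10
(0, -4, -5, 8, 11) → max 11  > 10 ✓
(-4, -5, 8, 11, -1) → max 11  > 10 ✓
(-5, 8, 11, -1, -3) → max 11  > 10 ✓
(8, 11, -1, -3, 2) → max 11  > 10 ✓
(11, -1, -3, 2, 14) → max 14  > 10 ✓
(-1, -3, 2, 14, 5) → max 14  > 10 ✓
6 windows satisfy the condition.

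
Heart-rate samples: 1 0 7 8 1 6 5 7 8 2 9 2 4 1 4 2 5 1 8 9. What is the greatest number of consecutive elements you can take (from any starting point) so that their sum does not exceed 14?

5

Extend to the right; shrink from the left whenever the sum exceeds 14:
[1] sum 1 len 1
[1, 0] sum 1 len 2
[1, 0, 7] sum 8 len 3
[8] sum 8 len 1
[8, 1] sum 9 len 2
[1, 6] sum 7 len 2
[1, 6, 5] sum 12 len 3
[5, 7] sum 12 len 2
[8] sum 8 len 1
[8, 2] sum 10 len 2
[2, 9] sum 11 len 2
[2, 9, 2] sum 13 len 3
[2, 4] sum 6 len 2
[2, 4, 1] sum 7 len 3
[2, 4, 1, 4] sum 11 len 4
[2, 4, 1, 4, 2] sum 13 len 5
[1, 4, 2, 5] sum 12 len 4
[1, 4, 2, 5, 1] sum 13 len 5
[5, 1, 8] sum 14 len 3
[9] sum 9 len 1
Longest length seen: 5.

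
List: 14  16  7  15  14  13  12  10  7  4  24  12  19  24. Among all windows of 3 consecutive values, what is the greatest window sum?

55

Each size-3 window and its sum:
[14, 16, 7] → sum 37
[16, 7, 15] → sum 38
[7, 15, 14] → sum 36
[15, 14, 13] → sum 42
[14, 13, 12] → sum 39
[13, 12, 10] → sum 35
[12, 10, 7] → sum 29
[10, 7, 4] → sum 21
[7, 4, 24] → sum 35
[4, 24, 12] → sum 40
[24, 12, 19] → sum 55
[12, 19, 24] → sum 55
Greatest of these is 55.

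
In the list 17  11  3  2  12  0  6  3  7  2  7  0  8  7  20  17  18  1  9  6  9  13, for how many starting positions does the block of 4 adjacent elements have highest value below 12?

[17, 11, 3, 2] → max 17
[11, 3, 2, 12] → max 12
[3, 2, 12, 0] → max 12
[2, 12, 0, 6] → max 12
[12, 0, 6, 3] → max 12
[0, 6, 3, 7] → max 7  < 12 ✓
[6, 3, 7, 2] → max 7  < 12 ✓
[3, 7, 2, 7] → max 7  < 12 ✓
[7, 2, 7, 0] → max 7  < 12 ✓
[2, 7, 0, 8] → max 8  < 12 ✓
[7, 0, 8, 7] → max 8  < 12 ✓
[0, 8, 7, 20] → max 20
[8, 7, 20, 17] → max 20
[7, 20, 17, 18] → max 20
[20, 17, 18, 1] → max 20
[17, 18, 1, 9] → max 18
[18, 1, 9, 6] → max 18
[1, 9, 6, 9] → max 9  < 12 ✓
[9, 6, 9, 13] → max 13
7 windows satisfy the condition.

7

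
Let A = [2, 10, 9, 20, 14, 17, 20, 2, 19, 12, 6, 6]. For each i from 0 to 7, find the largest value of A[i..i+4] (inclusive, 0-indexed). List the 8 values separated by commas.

(2, 10, 9, 20, 14) → max 20
(10, 9, 20, 14, 17) → max 20
(9, 20, 14, 17, 20) → max 20
(20, 14, 17, 20, 2) → max 20
(14, 17, 20, 2, 19) → max 20
(17, 20, 2, 19, 12) → max 20
(20, 2, 19, 12, 6) → max 20
(2, 19, 12, 6, 6) → max 19

20, 20, 20, 20, 20, 20, 20, 19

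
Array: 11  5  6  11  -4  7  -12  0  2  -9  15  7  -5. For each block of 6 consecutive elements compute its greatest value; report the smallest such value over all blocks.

Window maxs for each of the 8 positions:
[11, 5, 6, 11, -4, 7] → max 11
[5, 6, 11, -4, 7, -12] → max 11
[6, 11, -4, 7, -12, 0] → max 11
[11, -4, 7, -12, 0, 2] → max 11
[-4, 7, -12, 0, 2, -9] → max 7
[7, -12, 0, 2, -9, 15] → max 15
[-12, 0, 2, -9, 15, 7] → max 15
[0, 2, -9, 15, 7, -5] → max 15
Smallest of these is 7.

7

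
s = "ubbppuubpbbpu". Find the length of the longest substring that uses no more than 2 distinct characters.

5

[u] 1 distinct, len 1
[u, b] 2 distinct, len 2
[u, b, b] 2 distinct, len 3
[b, b, p] 2 distinct, len 3
[b, b, p, p] 2 distinct, len 4
[p, p, u] 2 distinct, len 3
[p, p, u, u] 2 distinct, len 4
[u, u, b] 2 distinct, len 3
[b, p] 2 distinct, len 2
[b, p, b] 2 distinct, len 3
[b, p, b, b] 2 distinct, len 4
[b, p, b, b, p] 2 distinct, len 5
[p, u] 2 distinct, len 2
Longest length with ≤2 distinct: 5.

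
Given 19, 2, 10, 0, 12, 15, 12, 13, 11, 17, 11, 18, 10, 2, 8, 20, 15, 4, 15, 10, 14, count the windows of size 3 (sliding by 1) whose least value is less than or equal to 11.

17

(19, 2, 10) → min 2  ≤ 11 ✓
(2, 10, 0) → min 0  ≤ 11 ✓
(10, 0, 12) → min 0  ≤ 11 ✓
(0, 12, 15) → min 0  ≤ 11 ✓
(12, 15, 12) → min 12
(15, 12, 13) → min 12
(12, 13, 11) → min 11  ≤ 11 ✓
(13, 11, 17) → min 11  ≤ 11 ✓
(11, 17, 11) → min 11  ≤ 11 ✓
(17, 11, 18) → min 11  ≤ 11 ✓
(11, 18, 10) → min 10  ≤ 11 ✓
(18, 10, 2) → min 2  ≤ 11 ✓
(10, 2, 8) → min 2  ≤ 11 ✓
(2, 8, 20) → min 2  ≤ 11 ✓
(8, 20, 15) → min 8  ≤ 11 ✓
(20, 15, 4) → min 4  ≤ 11 ✓
(15, 4, 15) → min 4  ≤ 11 ✓
(4, 15, 10) → min 4  ≤ 11 ✓
(15, 10, 14) → min 10  ≤ 11 ✓
17 windows satisfy the condition.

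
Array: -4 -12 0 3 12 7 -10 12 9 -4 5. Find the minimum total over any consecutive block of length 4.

[-4, -12, 0, 3] → sum -13
[-12, 0, 3, 12] → sum 3
[0, 3, 12, 7] → sum 22
[3, 12, 7, -10] → sum 12
[12, 7, -10, 12] → sum 21
[7, -10, 12, 9] → sum 18
[-10, 12, 9, -4] → sum 7
[12, 9, -4, 5] → sum 22
Minimum of these is -13.

-13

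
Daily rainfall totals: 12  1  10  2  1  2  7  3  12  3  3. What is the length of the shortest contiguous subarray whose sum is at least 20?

add 12: running sum 12 < 20
add 1: running sum 13 < 20
add 10: shortest ending here [12, 1, 10] sum 23, len 3
add 2: shortest ending here [12, 1, 10, 2] sum 25, len 4
add 1: shortest ending here [12, 1, 10, 2, 1] sum 26, len 5
add 2: shortest ending here [12, 1, 10, 2, 1, 2] sum 28, len 6
add 7: shortest ending here [10, 2, 1, 2, 7] sum 22, len 5
add 3: shortest ending here [10, 2, 1, 2, 7, 3] sum 25, len 6
add 12: shortest ending here [7, 3, 12] sum 22, len 3
add 3: shortest ending here [7, 3, 12, 3] sum 25, len 4
add 3: shortest ending here [3, 12, 3, 3] sum 21, len 4
Shortest qualifying length: 3.

3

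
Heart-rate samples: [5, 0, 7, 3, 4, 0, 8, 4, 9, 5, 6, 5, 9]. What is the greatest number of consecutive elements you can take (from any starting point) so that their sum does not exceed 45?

→ 5: sum 5, len 1
→ 0: sum 5, len 2
→ 7: sum 12, len 3
→ 3: sum 15, len 4
→ 4: sum 19, len 5
→ 0: sum 19, len 6
→ 8: sum 27, len 7
→ 4: sum 31, len 8
→ 9: sum 40, len 9
→ 5: sum 45, len 10
→ 6 (dropped 5, 0, 7): sum 39, len 8
→ 5: sum 44, len 9
→ 9 (dropped 3, 4, 0, 8): sum 38, len 6
Longest length seen: 10.

10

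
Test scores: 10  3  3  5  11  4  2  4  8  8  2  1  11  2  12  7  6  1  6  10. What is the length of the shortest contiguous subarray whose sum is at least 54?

add 10: running sum 10 < 54
add 3: running sum 13 < 54
add 3: running sum 16 < 54
add 5: running sum 21 < 54
add 11: running sum 32 < 54
add 4: running sum 36 < 54
add 2: running sum 38 < 54
add 4: running sum 42 < 54
add 8: running sum 50 < 54
end 9: [10, 3, 3, 5, 11, 4, 2, 4, 8, 8] sum 58, len 10
end 10: [10, 3, 3, 5, 11, 4, 2, 4, 8, 8, 2] sum 60, len 11
end 11: [10, 3, 3, 5, 11, 4, 2, 4, 8, 8, 2, 1] sum 61, len 12
end 12: [5, 11, 4, 2, 4, 8, 8, 2, 1, 11] sum 56, len 10
end 13: [5, 11, 4, 2, 4, 8, 8, 2, 1, 11, 2] sum 58, len 11
end 14: [4, 2, 4, 8, 8, 2, 1, 11, 2, 12] sum 54, len 10
end 15: [4, 8, 8, 2, 1, 11, 2, 12, 7] sum 55, len 9
end 16: [8, 8, 2, 1, 11, 2, 12, 7, 6] sum 57, len 9
end 17: [8, 8, 2, 1, 11, 2, 12, 7, 6, 1] sum 58, len 10
end 18: [8, 2, 1, 11, 2, 12, 7, 6, 1, 6] sum 56, len 10
end 19: [11, 2, 12, 7, 6, 1, 6, 10] sum 55, len 8
Shortest qualifying length: 8.

8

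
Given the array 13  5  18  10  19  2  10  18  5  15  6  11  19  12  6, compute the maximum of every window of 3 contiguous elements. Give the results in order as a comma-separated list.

18, 18, 19, 19, 19, 18, 18, 18, 15, 15, 19, 19, 19

[13, 5, 18] → max 18
[5, 18, 10] → max 18
[18, 10, 19] → max 19
[10, 19, 2] → max 19
[19, 2, 10] → max 19
[2, 10, 18] → max 18
[10, 18, 5] → max 18
[18, 5, 15] → max 18
[5, 15, 6] → max 15
[15, 6, 11] → max 15
[6, 11, 19] → max 19
[11, 19, 12] → max 19
[19, 12, 6] → max 19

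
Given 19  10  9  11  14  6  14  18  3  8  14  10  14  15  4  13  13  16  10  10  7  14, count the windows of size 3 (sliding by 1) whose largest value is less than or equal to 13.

3

19 10 9 → max 19
10 9 11 → max 11  ≤ 13 ✓
9 11 14 → max 14
11 14 6 → max 14
14 6 14 → max 14
6 14 18 → max 18
14 18 3 → max 18
18 3 8 → max 18
3 8 14 → max 14
8 14 10 → max 14
14 10 14 → max 14
10 14 15 → max 15
14 15 4 → max 15
15 4 13 → max 15
4 13 13 → max 13  ≤ 13 ✓
13 13 16 → max 16
13 16 10 → max 16
16 10 10 → max 16
10 10 7 → max 10  ≤ 13 ✓
10 7 14 → max 14
3 windows satisfy the condition.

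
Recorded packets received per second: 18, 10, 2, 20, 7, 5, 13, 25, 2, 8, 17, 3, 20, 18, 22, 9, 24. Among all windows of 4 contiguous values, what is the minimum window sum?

(18, 10, 2, 20) → sum 50
(10, 2, 20, 7) → sum 39
(2, 20, 7, 5) → sum 34
(20, 7, 5, 13) → sum 45
(7, 5, 13, 25) → sum 50
(5, 13, 25, 2) → sum 45
(13, 25, 2, 8) → sum 48
(25, 2, 8, 17) → sum 52
(2, 8, 17, 3) → sum 30
(8, 17, 3, 20) → sum 48
(17, 3, 20, 18) → sum 58
(3, 20, 18, 22) → sum 63
(20, 18, 22, 9) → sum 69
(18, 22, 9, 24) → sum 73
Minimum of these is 30.

30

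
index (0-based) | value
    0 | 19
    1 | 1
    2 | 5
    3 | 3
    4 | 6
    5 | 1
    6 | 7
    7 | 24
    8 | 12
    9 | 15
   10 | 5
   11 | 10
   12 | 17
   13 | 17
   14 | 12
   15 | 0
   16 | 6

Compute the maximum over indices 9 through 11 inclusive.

Elements at indices 9..11: 15, 5, 10
max(15, 5, 10) = 15

15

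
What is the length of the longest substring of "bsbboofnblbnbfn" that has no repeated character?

5

add b: [b] len 1
add s: [b, s] len 2
add b (repeat b, move left end past it): [s, b] len 2
add b (repeat b, move left end past it): [b] len 1
add o: [b, o] len 2
add o (repeat o, move left end past it): [o] len 1
add f: [o, f] len 2
add n: [o, f, n] len 3
add b: [o, f, n, b] len 4
add l: [o, f, n, b, l] len 5
add b (repeat b, move left end past it): [l, b] len 2
add n: [l, b, n] len 3
add b (repeat b, move left end past it): [n, b] len 2
add f: [n, b, f] len 3
add n (repeat n, move left end past it): [b, f, n] len 3
Longest all-distinct length: 5.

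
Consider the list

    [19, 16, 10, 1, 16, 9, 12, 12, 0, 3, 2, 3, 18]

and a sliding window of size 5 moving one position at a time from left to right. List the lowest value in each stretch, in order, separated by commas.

1, 1, 1, 1, 0, 0, 0, 0, 0

19 16 10 1 16 → min 1
16 10 1 16 9 → min 1
10 1 16 9 12 → min 1
1 16 9 12 12 → min 1
16 9 12 12 0 → min 0
9 12 12 0 3 → min 0
12 12 0 3 2 → min 0
12 0 3 2 3 → min 0
0 3 2 3 18 → min 0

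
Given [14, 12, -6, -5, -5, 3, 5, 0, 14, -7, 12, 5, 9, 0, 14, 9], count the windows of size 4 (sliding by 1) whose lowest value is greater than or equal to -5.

6

14 12 -6 -5 → min -6
12 -6 -5 -5 → min -6
-6 -5 -5 3 → min -6
-5 -5 3 5 → min -5  ≥ -5 ✓
-5 3 5 0 → min -5  ≥ -5 ✓
3 5 0 14 → min 0  ≥ -5 ✓
5 0 14 -7 → min -7
0 14 -7 12 → min -7
14 -7 12 5 → min -7
-7 12 5 9 → min -7
12 5 9 0 → min 0  ≥ -5 ✓
5 9 0 14 → min 0  ≥ -5 ✓
9 0 14 9 → min 0  ≥ -5 ✓
6 windows satisfy the condition.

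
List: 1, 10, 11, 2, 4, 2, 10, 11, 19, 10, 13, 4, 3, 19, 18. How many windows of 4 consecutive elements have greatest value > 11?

(1, 10, 11, 2) → max 11
(10, 11, 2, 4) → max 11
(11, 2, 4, 2) → max 11
(2, 4, 2, 10) → max 10
(4, 2, 10, 11) → max 11
(2, 10, 11, 19) → max 19  > 11 ✓
(10, 11, 19, 10) → max 19  > 11 ✓
(11, 19, 10, 13) → max 19  > 11 ✓
(19, 10, 13, 4) → max 19  > 11 ✓
(10, 13, 4, 3) → max 13  > 11 ✓
(13, 4, 3, 19) → max 19  > 11 ✓
(4, 3, 19, 18) → max 19  > 11 ✓
7 windows satisfy the condition.

7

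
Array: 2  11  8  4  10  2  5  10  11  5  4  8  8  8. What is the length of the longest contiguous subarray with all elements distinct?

add 2: [2] len 1
add 11: [2, 11] len 2
add 8: [2, 11, 8] len 3
add 4: [2, 11, 8, 4] len 4
add 10: [2, 11, 8, 4, 10] len 5
add 2 (repeat 2, move left end past it): [11, 8, 4, 10, 2] len 5
add 5: [11, 8, 4, 10, 2, 5] len 6
add 10 (repeat 10, move left end past it): [2, 5, 10] len 3
add 11: [2, 5, 10, 11] len 4
add 5 (repeat 5, move left end past it): [10, 11, 5] len 3
add 4: [10, 11, 5, 4] len 4
add 8: [10, 11, 5, 4, 8] len 5
add 8 (repeat 8, move left end past it): [8] len 1
add 8 (repeat 8, move left end past it): [8] len 1
Longest all-distinct length: 6.

6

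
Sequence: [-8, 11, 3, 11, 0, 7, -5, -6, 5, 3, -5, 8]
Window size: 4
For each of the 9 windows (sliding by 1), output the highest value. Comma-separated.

11, 11, 11, 11, 7, 7, 5, 5, 8

Sliding a size-4 window across the 12 values:
-8 11 3 11 → max 11
11 3 11 0 → max 11
3 11 0 7 → max 11
11 0 7 -5 → max 11
0 7 -5 -6 → max 7
7 -5 -6 5 → max 7
-5 -6 5 3 → max 5
-6 5 3 -5 → max 5
5 3 -5 8 → max 8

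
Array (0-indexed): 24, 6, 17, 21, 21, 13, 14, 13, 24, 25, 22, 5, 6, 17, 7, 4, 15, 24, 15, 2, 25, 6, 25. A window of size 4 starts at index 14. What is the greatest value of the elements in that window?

24

Elements at indices 14..17: 7, 4, 15, 24
max(7, 4, 15, 24) = 24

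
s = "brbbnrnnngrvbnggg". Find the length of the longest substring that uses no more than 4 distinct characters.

[b] 1 distinct, len 1
[b, r] 2 distinct, len 2
[b, r, b] 2 distinct, len 3
[b, r, b, b] 2 distinct, len 4
[b, r, b, b, n] 3 distinct, len 5
[b, r, b, b, n, r] 3 distinct, len 6
[b, r, b, b, n, r, n] 3 distinct, len 7
[b, r, b, b, n, r, n, n] 3 distinct, len 8
[b, r, b, b, n, r, n, n, n] 3 distinct, len 9
[b, r, b, b, n, r, n, n, n, g] 4 distinct, len 10
[b, r, b, b, n, r, n, n, n, g, r] 4 distinct, len 11
[n, r, n, n, n, g, r, v] 4 distinct, len 8
[g, r, v, b] 4 distinct, len 4
[r, v, b, n] 4 distinct, len 4
[v, b, n, g] 4 distinct, len 4
[v, b, n, g, g] 4 distinct, len 5
[v, b, n, g, g, g] 4 distinct, len 6
Longest length with ≤4 distinct: 11.

11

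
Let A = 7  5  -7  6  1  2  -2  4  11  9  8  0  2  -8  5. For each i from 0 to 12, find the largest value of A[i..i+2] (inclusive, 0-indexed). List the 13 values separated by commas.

7, 6, 6, 6, 2, 4, 11, 11, 11, 9, 8, 2, 5

[7, 5, -7] → max 7
[5, -7, 6] → max 6
[-7, 6, 1] → max 6
[6, 1, 2] → max 6
[1, 2, -2] → max 2
[2, -2, 4] → max 4
[-2, 4, 11] → max 11
[4, 11, 9] → max 11
[11, 9, 8] → max 11
[9, 8, 0] → max 9
[8, 0, 2] → max 8
[0, 2, -8] → max 2
[2, -8, 5] → max 5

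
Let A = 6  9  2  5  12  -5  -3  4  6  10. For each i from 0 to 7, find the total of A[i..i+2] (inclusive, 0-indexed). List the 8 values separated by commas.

17, 16, 19, 12, 4, -4, 7, 20

Sliding a size-3 window across the 10 values:
(6, 9, 2) → sum 17
(9, 2, 5) → sum 16
(2, 5, 12) → sum 19
(5, 12, -5) → sum 12
(12, -5, -3) → sum 4
(-5, -3, 4) → sum -4
(-3, 4, 6) → sum 7
(4, 6, 10) → sum 20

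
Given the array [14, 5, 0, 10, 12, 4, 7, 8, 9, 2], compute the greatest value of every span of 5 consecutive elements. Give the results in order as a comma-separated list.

14, 12, 12, 12, 12, 9

(14, 5, 0, 10, 12) → max 14
(5, 0, 10, 12, 4) → max 12
(0, 10, 12, 4, 7) → max 12
(10, 12, 4, 7, 8) → max 12
(12, 4, 7, 8, 9) → max 12
(4, 7, 8, 9, 2) → max 9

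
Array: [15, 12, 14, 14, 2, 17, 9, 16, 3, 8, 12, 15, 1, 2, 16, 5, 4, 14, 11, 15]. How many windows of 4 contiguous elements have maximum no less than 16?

10

15 12 14 14 → max 15
12 14 14 2 → max 14
14 14 2 17 → max 17  ≥ 16 ✓
14 2 17 9 → max 17  ≥ 16 ✓
2 17 9 16 → max 17  ≥ 16 ✓
17 9 16 3 → max 17  ≥ 16 ✓
9 16 3 8 → max 16  ≥ 16 ✓
16 3 8 12 → max 16  ≥ 16 ✓
3 8 12 15 → max 15
8 12 15 1 → max 15
12 15 1 2 → max 15
15 1 2 16 → max 16  ≥ 16 ✓
1 2 16 5 → max 16  ≥ 16 ✓
2 16 5 4 → max 16  ≥ 16 ✓
16 5 4 14 → max 16  ≥ 16 ✓
5 4 14 11 → max 14
4 14 11 15 → max 15
10 windows satisfy the condition.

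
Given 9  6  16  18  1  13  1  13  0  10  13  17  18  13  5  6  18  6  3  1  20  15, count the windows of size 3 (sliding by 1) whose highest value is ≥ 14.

13

9 6 16 → max 16  ≥ 14 ✓
6 16 18 → max 18  ≥ 14 ✓
16 18 1 → max 18  ≥ 14 ✓
18 1 13 → max 18  ≥ 14 ✓
1 13 1 → max 13
13 1 13 → max 13
1 13 0 → max 13
13 0 10 → max 13
0 10 13 → max 13
10 13 17 → max 17  ≥ 14 ✓
13 17 18 → max 18  ≥ 14 ✓
17 18 13 → max 18  ≥ 14 ✓
18 13 5 → max 18  ≥ 14 ✓
13 5 6 → max 13
5 6 18 → max 18  ≥ 14 ✓
6 18 6 → max 18  ≥ 14 ✓
18 6 3 → max 18  ≥ 14 ✓
6 3 1 → max 6
3 1 20 → max 20  ≥ 14 ✓
1 20 15 → max 20  ≥ 14 ✓
13 windows satisfy the condition.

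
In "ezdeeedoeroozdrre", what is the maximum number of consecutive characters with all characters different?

add e: [e] len 1
add z: [e, z] len 2
add d: [e, z, d] len 3
add e (repeat e, move left end past it): [z, d, e] len 3
add e (repeat e, move left end past it): [e] len 1
add e (repeat e, move left end past it): [e] len 1
add d: [e, d] len 2
add o: [e, d, o] len 3
add e (repeat e, move left end past it): [d, o, e] len 3
add r: [d, o, e, r] len 4
add o (repeat o, move left end past it): [e, r, o] len 3
add o (repeat o, move left end past it): [o] len 1
add z: [o, z] len 2
add d: [o, z, d] len 3
add r: [o, z, d, r] len 4
add r (repeat r, move left end past it): [r] len 1
add e: [r, e] len 2
Longest all-distinct length: 4.

4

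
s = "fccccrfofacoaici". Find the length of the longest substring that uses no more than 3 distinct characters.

7

Extend right; when distinct count exceeds 3, shrink from the left:
add f: window [f] (1 distinct), len 1
add c: window [f, c] (2 distinct), len 2
add c: window [f, c, c] (2 distinct), len 3
add c: window [f, c, c, c] (2 distinct), len 4
add c: window [f, c, c, c, c] (2 distinct), len 5
add r: window [f, c, c, c, c, r] (3 distinct), len 6
add f: window [f, c, c, c, c, r, f] (3 distinct), len 7
add o: window [r, f, o] (3 distinct), len 3
add f: window [r, f, o, f] (3 distinct), len 4
add a: window [f, o, f, a] (3 distinct), len 4
add c: window [f, a, c] (3 distinct), len 3
add o: window [a, c, o] (3 distinct), len 3
add a: window [a, c, o, a] (3 distinct), len 4
add i: window [o, a, i] (3 distinct), len 3
add c: window [a, i, c] (3 distinct), len 3
add i: window [a, i, c, i] (3 distinct), len 4
Longest length with ≤3 distinct: 7.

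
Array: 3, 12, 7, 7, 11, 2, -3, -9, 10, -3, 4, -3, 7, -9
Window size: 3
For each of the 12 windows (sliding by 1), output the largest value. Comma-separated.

3 12 7 → max 12
12 7 7 → max 12
7 7 11 → max 11
7 11 2 → max 11
11 2 -3 → max 11
2 -3 -9 → max 2
-3 -9 10 → max 10
-9 10 -3 → max 10
10 -3 4 → max 10
-3 4 -3 → max 4
4 -3 7 → max 7
-3 7 -9 → max 7

12, 12, 11, 11, 11, 2, 10, 10, 10, 4, 7, 7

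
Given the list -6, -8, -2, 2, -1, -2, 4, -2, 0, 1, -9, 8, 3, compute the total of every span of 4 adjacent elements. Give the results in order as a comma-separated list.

-14, -9, -3, 3, -1, 0, 3, -10, 0, 3

(-6, -8, -2, 2) → sum -14
(-8, -2, 2, -1) → sum -9
(-2, 2, -1, -2) → sum -3
(2, -1, -2, 4) → sum 3
(-1, -2, 4, -2) → sum -1
(-2, 4, -2, 0) → sum 0
(4, -2, 0, 1) → sum 3
(-2, 0, 1, -9) → sum -10
(0, 1, -9, 8) → sum 0
(1, -9, 8, 3) → sum 3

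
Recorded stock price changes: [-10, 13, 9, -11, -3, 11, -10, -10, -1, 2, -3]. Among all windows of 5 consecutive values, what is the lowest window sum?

-23

[-10, 13, 9, -11, -3] → sum -2
[13, 9, -11, -3, 11] → sum 19
[9, -11, -3, 11, -10] → sum -4
[-11, -3, 11, -10, -10] → sum -23
[-3, 11, -10, -10, -1] → sum -13
[11, -10, -10, -1, 2] → sum -8
[-10, -10, -1, 2, -3] → sum -22
Lowest of these is -23.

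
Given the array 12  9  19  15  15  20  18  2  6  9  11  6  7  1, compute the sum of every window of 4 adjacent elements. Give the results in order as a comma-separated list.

55, 58, 69, 68, 55, 46, 35, 28, 32, 33, 25

(12, 9, 19, 15) → sum 55
(9, 19, 15, 15) → sum 58
(19, 15, 15, 20) → sum 69
(15, 15, 20, 18) → sum 68
(15, 20, 18, 2) → sum 55
(20, 18, 2, 6) → sum 46
(18, 2, 6, 9) → sum 35
(2, 6, 9, 11) → sum 28
(6, 9, 11, 6) → sum 32
(9, 11, 6, 7) → sum 33
(11, 6, 7, 1) → sum 25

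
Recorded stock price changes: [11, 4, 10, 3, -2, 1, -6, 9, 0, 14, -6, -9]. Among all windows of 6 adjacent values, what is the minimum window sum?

2

Window sums for each of the 7 positions:
(11, 4, 10, 3, -2, 1) → sum 27
(4, 10, 3, -2, 1, -6) → sum 10
(10, 3, -2, 1, -6, 9) → sum 15
(3, -2, 1, -6, 9, 0) → sum 5
(-2, 1, -6, 9, 0, 14) → sum 16
(1, -6, 9, 0, 14, -6) → sum 12
(-6, 9, 0, 14, -6, -9) → sum 2
Minimum of these is 2.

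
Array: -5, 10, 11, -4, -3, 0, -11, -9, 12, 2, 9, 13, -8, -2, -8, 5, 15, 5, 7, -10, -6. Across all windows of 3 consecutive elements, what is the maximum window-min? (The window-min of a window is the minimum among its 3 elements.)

5

Each size-3 window and its min:
-5 10 11 → min -5
10 11 -4 → min -4
11 -4 -3 → min -4
-4 -3 0 → min -4
-3 0 -11 → min -11
0 -11 -9 → min -11
-11 -9 12 → min -11
-9 12 2 → min -9
12 2 9 → min 2
2 9 13 → min 2
9 13 -8 → min -8
13 -8 -2 → min -8
-8 -2 -8 → min -8
-2 -8 5 → min -8
-8 5 15 → min -8
5 15 5 → min 5
15 5 7 → min 5
5 7 -10 → min -10
7 -10 -6 → min -10
Maximum of these is 5.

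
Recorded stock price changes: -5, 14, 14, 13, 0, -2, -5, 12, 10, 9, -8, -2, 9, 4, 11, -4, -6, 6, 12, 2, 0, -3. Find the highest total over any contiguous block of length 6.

Each size-6 window and its sum:
[-5, 14, 14, 13, 0, -2] → sum 34
[14, 14, 13, 0, -2, -5] → sum 34
[14, 13, 0, -2, -5, 12] → sum 32
[13, 0, -2, -5, 12, 10] → sum 28
[0, -2, -5, 12, 10, 9] → sum 24
[-2, -5, 12, 10, 9, -8] → sum 16
[-5, 12, 10, 9, -8, -2] → sum 16
[12, 10, 9, -8, -2, 9] → sum 30
[10, 9, -8, -2, 9, 4] → sum 22
[9, -8, -2, 9, 4, 11] → sum 23
[-8, -2, 9, 4, 11, -4] → sum 10
[-2, 9, 4, 11, -4, -6] → sum 12
[9, 4, 11, -4, -6, 6] → sum 20
[4, 11, -4, -6, 6, 12] → sum 23
[11, -4, -6, 6, 12, 2] → sum 21
[-4, -6, 6, 12, 2, 0] → sum 10
[-6, 6, 12, 2, 0, -3] → sum 11
Highest of these is 34.

34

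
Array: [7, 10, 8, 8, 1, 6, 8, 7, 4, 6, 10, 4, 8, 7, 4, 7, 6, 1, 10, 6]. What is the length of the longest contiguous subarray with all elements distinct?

[7] len 1
[7, 10] len 2
[7, 10, 8] len 3
[8] len 1
[8, 1] len 2
[8, 1, 6] len 3
[1, 6, 8] len 3
[1, 6, 8, 7] len 4
[1, 6, 8, 7, 4] len 5
[8, 7, 4, 6] len 4
[8, 7, 4, 6, 10] len 5
[6, 10, 4] len 3
[6, 10, 4, 8] len 4
[6, 10, 4, 8, 7] len 5
[8, 7, 4] len 3
[4, 7] len 2
[4, 7, 6] len 3
[4, 7, 6, 1] len 4
[4, 7, 6, 1, 10] len 5
[1, 10, 6] len 3
Longest all-distinct length: 5.

5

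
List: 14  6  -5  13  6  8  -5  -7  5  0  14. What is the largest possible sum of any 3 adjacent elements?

27

[14, 6, -5] → sum 15
[6, -5, 13] → sum 14
[-5, 13, 6] → sum 14
[13, 6, 8] → sum 27
[6, 8, -5] → sum 9
[8, -5, -7] → sum -4
[-5, -7, 5] → sum -7
[-7, 5, 0] → sum -2
[5, 0, 14] → sum 19
Largest of these is 27.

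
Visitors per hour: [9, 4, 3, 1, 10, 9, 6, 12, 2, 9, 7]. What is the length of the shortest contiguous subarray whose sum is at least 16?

2

add 9: running sum 9 < 16
add 4: running sum 13 < 16
end 2: [9, 4, 3] sum 16, len 3
end 3: [9, 4, 3, 1] sum 17, len 4
end 4: [4, 3, 1, 10] sum 18, len 4
end 5: [10, 9] sum 19, len 2
end 6: [10, 9, 6] sum 25, len 3
end 7: [6, 12] sum 18, len 2
end 8: [6, 12, 2] sum 20, len 3
end 9: [12, 2, 9] sum 23, len 3
end 10: [9, 7] sum 16, len 2
Shortest qualifying length: 2.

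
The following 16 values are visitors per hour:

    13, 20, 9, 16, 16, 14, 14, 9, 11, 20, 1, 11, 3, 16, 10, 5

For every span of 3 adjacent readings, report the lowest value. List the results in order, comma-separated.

[13, 20, 9] → min 9
[20, 9, 16] → min 9
[9, 16, 16] → min 9
[16, 16, 14] → min 14
[16, 14, 14] → min 14
[14, 14, 9] → min 9
[14, 9, 11] → min 9
[9, 11, 20] → min 9
[11, 20, 1] → min 1
[20, 1, 11] → min 1
[1, 11, 3] → min 1
[11, 3, 16] → min 3
[3, 16, 10] → min 3
[16, 10, 5] → min 5

9, 9, 9, 14, 14, 9, 9, 9, 1, 1, 1, 3, 3, 5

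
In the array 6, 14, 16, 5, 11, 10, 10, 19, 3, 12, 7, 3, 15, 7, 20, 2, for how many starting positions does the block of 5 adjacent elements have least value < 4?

8

6 14 16 5 11 → min 5
14 16 5 11 10 → min 5
16 5 11 10 10 → min 5
5 11 10 10 19 → min 5
11 10 10 19 3 → min 3  < 4 ✓
10 10 19 3 12 → min 3  < 4 ✓
10 19 3 12 7 → min 3  < 4 ✓
19 3 12 7 3 → min 3  < 4 ✓
3 12 7 3 15 → min 3  < 4 ✓
12 7 3 15 7 → min 3  < 4 ✓
7 3 15 7 20 → min 3  < 4 ✓
3 15 7 20 2 → min 2  < 4 ✓
8 windows satisfy the condition.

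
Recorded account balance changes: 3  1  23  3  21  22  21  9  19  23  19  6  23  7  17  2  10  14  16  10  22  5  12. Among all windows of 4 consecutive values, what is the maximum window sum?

(3, 1, 23, 3) → sum 30
(1, 23, 3, 21) → sum 48
(23, 3, 21, 22) → sum 69
(3, 21, 22, 21) → sum 67
(21, 22, 21, 9) → sum 73
(22, 21, 9, 19) → sum 71
(21, 9, 19, 23) → sum 72
(9, 19, 23, 19) → sum 70
(19, 23, 19, 6) → sum 67
(23, 19, 6, 23) → sum 71
(19, 6, 23, 7) → sum 55
(6, 23, 7, 17) → sum 53
(23, 7, 17, 2) → sum 49
(7, 17, 2, 10) → sum 36
(17, 2, 10, 14) → sum 43
(2, 10, 14, 16) → sum 42
(10, 14, 16, 10) → sum 50
(14, 16, 10, 22) → sum 62
(16, 10, 22, 5) → sum 53
(10, 22, 5, 12) → sum 49
Maximum of these is 73.

73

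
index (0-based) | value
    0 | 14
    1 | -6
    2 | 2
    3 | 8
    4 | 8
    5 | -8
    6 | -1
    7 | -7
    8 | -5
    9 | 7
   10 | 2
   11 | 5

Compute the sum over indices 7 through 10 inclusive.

-3

Elements at indices 7..10: -7, -5, 7, 2
sum(-7, -5, 7, 2) = -3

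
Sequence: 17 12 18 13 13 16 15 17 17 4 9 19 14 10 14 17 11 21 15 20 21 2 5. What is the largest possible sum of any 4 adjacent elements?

77

17 12 18 13 → sum 60
12 18 13 13 → sum 56
18 13 13 16 → sum 60
13 13 16 15 → sum 57
13 16 15 17 → sum 61
16 15 17 17 → sum 65
15 17 17 4 → sum 53
17 17 4 9 → sum 47
17 4 9 19 → sum 49
4 9 19 14 → sum 46
9 19 14 10 → sum 52
19 14 10 14 → sum 57
14 10 14 17 → sum 55
10 14 17 11 → sum 52
14 17 11 21 → sum 63
17 11 21 15 → sum 64
11 21 15 20 → sum 67
21 15 20 21 → sum 77
15 20 21 2 → sum 58
20 21 2 5 → sum 48
Largest of these is 77.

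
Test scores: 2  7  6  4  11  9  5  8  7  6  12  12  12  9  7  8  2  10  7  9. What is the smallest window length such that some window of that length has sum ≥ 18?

2

Extend right; whenever the sum reaches 18, record the length and shrink from the left:
add 2: running sum 2 < 18
add 7: running sum 9 < 18
add 6: running sum 15 < 18
end 3: [2, 7, 6, 4] sum 19, len 4
end 4: [6, 4, 11] sum 21, len 3
end 5: [11, 9] sum 20, len 2
end 6: [11, 9, 5] sum 25, len 3
end 7: [9, 5, 8] sum 22, len 3
end 8: [5, 8, 7] sum 20, len 3
end 9: [8, 7, 6] sum 21, len 3
end 10: [6, 12] sum 18, len 2
end 11: [12, 12] sum 24, len 2
end 12: [12, 12] sum 24, len 2
end 13: [12, 9] sum 21, len 2
end 14: [12, 9, 7] sum 28, len 3
end 15: [9, 7, 8] sum 24, len 3
end 16: [9, 7, 8, 2] sum 26, len 4
end 17: [8, 2, 10] sum 20, len 3
end 18: [2, 10, 7] sum 19, len 3
end 19: [10, 7, 9] sum 26, len 3
Shortest qualifying length: 2.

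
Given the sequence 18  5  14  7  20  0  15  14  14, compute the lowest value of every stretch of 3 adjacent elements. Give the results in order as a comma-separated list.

(18, 5, 14) → min 5
(5, 14, 7) → min 5
(14, 7, 20) → min 7
(7, 20, 0) → min 0
(20, 0, 15) → min 0
(0, 15, 14) → min 0
(15, 14, 14) → min 14

5, 5, 7, 0, 0, 0, 14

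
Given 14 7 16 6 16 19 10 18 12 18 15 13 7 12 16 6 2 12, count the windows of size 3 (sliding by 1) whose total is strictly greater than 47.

14 7 16 → sum 37
7 16 6 → sum 29
16 6 16 → sum 38
6 16 19 → sum 41
16 19 10 → sum 45
19 10 18 → sum 47
10 18 12 → sum 40
18 12 18 → sum 48  > 47 ✓
12 18 15 → sum 45
18 15 13 → sum 46
15 13 7 → sum 35
13 7 12 → sum 32
7 12 16 → sum 35
12 16 6 → sum 34
16 6 2 → sum 24
6 2 12 → sum 20
1 window satisfy the condition.

1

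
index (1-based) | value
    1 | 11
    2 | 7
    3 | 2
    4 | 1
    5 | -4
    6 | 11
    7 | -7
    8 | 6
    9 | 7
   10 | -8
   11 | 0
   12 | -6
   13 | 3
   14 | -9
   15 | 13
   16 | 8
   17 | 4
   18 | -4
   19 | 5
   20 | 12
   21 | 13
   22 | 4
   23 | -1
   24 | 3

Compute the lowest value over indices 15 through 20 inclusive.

Elements at indices 15..20: 13, 8, 4, -4, 5, 12
min(13, 8, 4, -4, 5, 12) = -4

-4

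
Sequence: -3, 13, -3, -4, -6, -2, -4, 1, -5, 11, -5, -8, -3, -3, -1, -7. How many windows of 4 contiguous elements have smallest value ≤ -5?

(-3, 13, -3, -4) → min -4
(13, -3, -4, -6) → min -6  ≤ -5 ✓
(-3, -4, -6, -2) → min -6  ≤ -5 ✓
(-4, -6, -2, -4) → min -6  ≤ -5 ✓
(-6, -2, -4, 1) → min -6  ≤ -5 ✓
(-2, -4, 1, -5) → min -5  ≤ -5 ✓
(-4, 1, -5, 11) → min -5  ≤ -5 ✓
(1, -5, 11, -5) → min -5  ≤ -5 ✓
(-5, 11, -5, -8) → min -8  ≤ -5 ✓
(11, -5, -8, -3) → min -8  ≤ -5 ✓
(-5, -8, -3, -3) → min -8  ≤ -5 ✓
(-8, -3, -3, -1) → min -8  ≤ -5 ✓
(-3, -3, -1, -7) → min -7  ≤ -5 ✓
12 windows satisfy the condition.

12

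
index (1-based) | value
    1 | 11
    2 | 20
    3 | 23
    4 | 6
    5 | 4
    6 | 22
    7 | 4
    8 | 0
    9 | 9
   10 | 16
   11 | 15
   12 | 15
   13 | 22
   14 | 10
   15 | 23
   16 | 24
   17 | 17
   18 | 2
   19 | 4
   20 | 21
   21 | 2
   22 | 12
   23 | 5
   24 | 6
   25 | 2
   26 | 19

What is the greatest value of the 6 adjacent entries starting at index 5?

22

Elements at indices 5..10: 4, 22, 4, 0, 9, 16
max(4, 22, 4, 0, 9, 16) = 22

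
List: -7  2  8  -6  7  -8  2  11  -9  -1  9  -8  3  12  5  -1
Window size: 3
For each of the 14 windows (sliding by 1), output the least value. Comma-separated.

-7, -6, -6, -8, -8, -8, -9, -9, -9, -8, -8, -8, 3, -1

-7 2 8 → min -7
2 8 -6 → min -6
8 -6 7 → min -6
-6 7 -8 → min -8
7 -8 2 → min -8
-8 2 11 → min -8
2 11 -9 → min -9
11 -9 -1 → min -9
-9 -1 9 → min -9
-1 9 -8 → min -8
9 -8 3 → min -8
-8 3 12 → min -8
3 12 5 → min 3
12 5 -1 → min -1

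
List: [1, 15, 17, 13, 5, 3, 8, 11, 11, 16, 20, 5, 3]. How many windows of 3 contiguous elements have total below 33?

5

[1, 15, 17] → sum 33
[15, 17, 13] → sum 45
[17, 13, 5] → sum 35
[13, 5, 3] → sum 21  < 33 ✓
[5, 3, 8] → sum 16  < 33 ✓
[3, 8, 11] → sum 22  < 33 ✓
[8, 11, 11] → sum 30  < 33 ✓
[11, 11, 16] → sum 38
[11, 16, 20] → sum 47
[16, 20, 5] → sum 41
[20, 5, 3] → sum 28  < 33 ✓
5 windows satisfy the condition.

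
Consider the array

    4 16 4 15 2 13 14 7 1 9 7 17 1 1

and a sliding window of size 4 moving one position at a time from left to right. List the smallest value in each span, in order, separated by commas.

[4, 16, 4, 15] → min 4
[16, 4, 15, 2] → min 2
[4, 15, 2, 13] → min 2
[15, 2, 13, 14] → min 2
[2, 13, 14, 7] → min 2
[13, 14, 7, 1] → min 1
[14, 7, 1, 9] → min 1
[7, 1, 9, 7] → min 1
[1, 9, 7, 17] → min 1
[9, 7, 17, 1] → min 1
[7, 17, 1, 1] → min 1

4, 2, 2, 2, 2, 1, 1, 1, 1, 1, 1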